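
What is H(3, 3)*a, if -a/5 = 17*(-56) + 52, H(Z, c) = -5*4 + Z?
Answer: -76500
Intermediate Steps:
H(Z, c) = -20 + Z
a = 4500 (a = -5*(17*(-56) + 52) = -5*(-952 + 52) = -5*(-900) = 4500)
H(3, 3)*a = (-20 + 3)*4500 = -17*4500 = -76500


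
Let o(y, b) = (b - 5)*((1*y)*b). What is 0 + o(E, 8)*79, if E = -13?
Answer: -24648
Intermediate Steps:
o(y, b) = b*y*(-5 + b) (o(y, b) = (-5 + b)*(y*b) = (-5 + b)*(b*y) = b*y*(-5 + b))
0 + o(E, 8)*79 = 0 + (8*(-13)*(-5 + 8))*79 = 0 + (8*(-13)*3)*79 = 0 - 312*79 = 0 - 24648 = -24648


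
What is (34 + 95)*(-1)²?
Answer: 129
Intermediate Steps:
(34 + 95)*(-1)² = 129*1 = 129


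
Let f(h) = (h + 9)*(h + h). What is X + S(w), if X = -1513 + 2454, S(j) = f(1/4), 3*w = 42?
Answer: 7565/8 ≈ 945.63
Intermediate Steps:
f(h) = 2*h*(9 + h) (f(h) = (9 + h)*(2*h) = 2*h*(9 + h))
w = 14 (w = (⅓)*42 = 14)
S(j) = 37/8 (S(j) = 2*(9 + 1/4)/4 = 2*(¼)*(9 + ¼) = 2*(¼)*(37/4) = 37/8)
X = 941
X + S(w) = 941 + 37/8 = 7565/8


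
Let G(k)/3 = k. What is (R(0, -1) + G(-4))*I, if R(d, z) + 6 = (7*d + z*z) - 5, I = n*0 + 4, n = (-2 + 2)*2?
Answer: -88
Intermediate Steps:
n = 0 (n = 0*2 = 0)
G(k) = 3*k
I = 4 (I = 0*0 + 4 = 0 + 4 = 4)
R(d, z) = -11 + z² + 7*d (R(d, z) = -6 + ((7*d + z*z) - 5) = -6 + ((7*d + z²) - 5) = -6 + ((z² + 7*d) - 5) = -6 + (-5 + z² + 7*d) = -11 + z² + 7*d)
(R(0, -1) + G(-4))*I = ((-11 + (-1)² + 7*0) + 3*(-4))*4 = ((-11 + 1 + 0) - 12)*4 = (-10 - 12)*4 = -22*4 = -88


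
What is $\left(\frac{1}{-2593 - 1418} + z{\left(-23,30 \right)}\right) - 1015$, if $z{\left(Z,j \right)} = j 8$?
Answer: $- \frac{3108526}{4011} \approx -775.0$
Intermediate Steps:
$z{\left(Z,j \right)} = 8 j$
$\left(\frac{1}{-2593 - 1418} + z{\left(-23,30 \right)}\right) - 1015 = \left(\frac{1}{-2593 - 1418} + 8 \cdot 30\right) - 1015 = \left(\frac{1}{-4011} + 240\right) - 1015 = \left(- \frac{1}{4011} + 240\right) - 1015 = \frac{962639}{4011} - 1015 = - \frac{3108526}{4011}$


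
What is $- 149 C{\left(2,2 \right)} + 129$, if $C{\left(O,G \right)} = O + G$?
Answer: $-467$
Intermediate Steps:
$C{\left(O,G \right)} = G + O$
$- 149 C{\left(2,2 \right)} + 129 = - 149 \left(2 + 2\right) + 129 = \left(-149\right) 4 + 129 = -596 + 129 = -467$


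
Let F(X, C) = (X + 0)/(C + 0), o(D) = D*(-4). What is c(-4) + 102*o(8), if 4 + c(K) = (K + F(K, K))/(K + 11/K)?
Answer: -29408/9 ≈ -3267.6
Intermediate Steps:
o(D) = -4*D
F(X, C) = X/C
c(K) = -4 + (1 + K)/(K + 11/K) (c(K) = -4 + (K + K/K)/(K + 11/K) = -4 + (K + 1)/(K + 11/K) = -4 + (1 + K)/(K + 11/K))
c(-4) + 102*o(8) = (-44 - 4 - 3*(-4)²)/(11 + (-4)²) + 102*(-4*8) = (-44 - 4 - 3*16)/(11 + 16) + 102*(-32) = (-44 - 4 - 48)/27 - 3264 = (1/27)*(-96) - 3264 = -32/9 - 3264 = -29408/9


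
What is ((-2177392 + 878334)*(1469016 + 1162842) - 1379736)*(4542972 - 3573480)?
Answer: -3314632622129694000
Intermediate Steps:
((-2177392 + 878334)*(1469016 + 1162842) - 1379736)*(4542972 - 3573480) = (-1299058*2631858 - 1379736)*969492 = (-3418936189764 - 1379736)*969492 = -3418937569500*969492 = -3314632622129694000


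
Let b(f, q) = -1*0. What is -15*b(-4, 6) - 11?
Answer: -11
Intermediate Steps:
b(f, q) = 0
-15*b(-4, 6) - 11 = -15*0 - 11 = 0 - 11 = -11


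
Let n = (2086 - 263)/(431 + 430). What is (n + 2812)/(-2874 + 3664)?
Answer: 484591/136038 ≈ 3.5622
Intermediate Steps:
n = 1823/861 ≈ 2.1173
(n + 2812)/(-2874 + 3664) = (1823/861 + 2812)/(-2874 + 3664) = (2422955/861)/790 = (2422955/861)*(1/790) = 484591/136038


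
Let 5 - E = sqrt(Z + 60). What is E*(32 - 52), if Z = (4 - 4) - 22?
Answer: -100 + 20*sqrt(38) ≈ 23.288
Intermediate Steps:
Z = -22 (Z = 0 - 22 = -22)
E = 5 - sqrt(38) (E = 5 - sqrt(-22 + 60) = 5 - sqrt(38) ≈ -1.1644)
E*(32 - 52) = (5 - sqrt(38))*(32 - 52) = (5 - sqrt(38))*(-20) = -100 + 20*sqrt(38)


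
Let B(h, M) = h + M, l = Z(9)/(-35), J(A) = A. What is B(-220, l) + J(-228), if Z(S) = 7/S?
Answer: -20161/45 ≈ -448.02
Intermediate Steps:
l = -1/45 (l = (7/9)/(-35) = (7*(⅑))*(-1/35) = (7/9)*(-1/35) = -1/45 ≈ -0.022222)
B(h, M) = M + h
B(-220, l) + J(-228) = (-1/45 - 220) - 228 = -9901/45 - 228 = -20161/45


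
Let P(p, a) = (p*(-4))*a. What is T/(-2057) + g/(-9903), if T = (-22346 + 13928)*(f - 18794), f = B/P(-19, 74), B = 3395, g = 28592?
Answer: -400516034579225/5207433132 ≈ -76912.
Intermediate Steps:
P(p, a) = -4*a*p (P(p, a) = (-4*p)*a = -4*a*p)
f = 3395/5624 (f = 3395/((-4*74*(-19))) = 3395/5624 ≈ 0.60366)
T = 444866302749/2812 (T = (-22346 + 13928)*(3395/5624 - 18794) = -8418*(-105694061/5624) = 444866302749/2812 ≈ 1.5820e+8)
T/(-2057) + g/(-9903) = (444866302749/2812)/(-2057) + 28592/(-9903) = (444866302749/2812)*(-1/2057) + 28592*(-1/9903) = -40442391159/525844 - 28592/9903 = -400516034579225/5207433132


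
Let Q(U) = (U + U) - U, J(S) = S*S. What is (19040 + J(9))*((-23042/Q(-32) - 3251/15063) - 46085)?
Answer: -209056869736633/241008 ≈ -8.6743e+8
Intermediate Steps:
J(S) = S²
Q(U) = U (Q(U) = 2*U - U = U)
(19040 + J(9))*((-23042/Q(-32) - 3251/15063) - 46085) = (19040 + 9²)*((-23042/(-32) - 3251/15063) - 46085) = (19040 + 81)*((-23042*(-1/32) - 3251*1/15063) - 46085) = 19121*((11521/16 - 3251/15063) - 46085) = 19121*(173488807/241008 - 46085) = 19121*(-10933364873/241008) = -209056869736633/241008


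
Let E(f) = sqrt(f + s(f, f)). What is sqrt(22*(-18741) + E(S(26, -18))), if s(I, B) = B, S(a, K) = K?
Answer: sqrt(-412302 + 6*I) ≈ 0.005 + 642.11*I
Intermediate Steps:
E(f) = sqrt(2)*sqrt(f) (E(f) = sqrt(f + f) = sqrt(2*f) = sqrt(2)*sqrt(f))
sqrt(22*(-18741) + E(S(26, -18))) = sqrt(22*(-18741) + sqrt(2)*sqrt(-18)) = sqrt(-412302 + sqrt(2)*(3*I*sqrt(2))) = sqrt(-412302 + 6*I)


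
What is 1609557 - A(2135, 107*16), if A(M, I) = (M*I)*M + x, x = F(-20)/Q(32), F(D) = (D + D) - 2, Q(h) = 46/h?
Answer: -179447647117/23 ≈ -7.8021e+9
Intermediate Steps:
F(D) = -2 + 2*D (F(D) = 2*D - 2 = -2 + 2*D)
x = -672/23 (x = (-2 + 2*(-20))/((46/32)) = (-2 - 40)/((46*(1/32))) = -42/23/16 = -42*16/23 = -672/23 ≈ -29.217)
A(M, I) = -672/23 + I*M**2 (A(M, I) = (M*I)*M - 672/23 = (I*M)*M - 672/23 = I*M**2 - 672/23 = -672/23 + I*M**2)
1609557 - A(2135, 107*16) = 1609557 - (-672/23 + (107*16)*2135**2) = 1609557 - (-672/23 + 1712*4558225) = 1609557 - (-672/23 + 7803681200) = 1609557 - 1*179484666928/23 = 1609557 - 179484666928/23 = -179447647117/23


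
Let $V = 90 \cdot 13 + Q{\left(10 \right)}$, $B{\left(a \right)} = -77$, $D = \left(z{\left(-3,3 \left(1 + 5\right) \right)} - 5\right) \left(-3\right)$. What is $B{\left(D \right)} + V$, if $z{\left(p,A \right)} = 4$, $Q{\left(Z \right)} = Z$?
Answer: $1103$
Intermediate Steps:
$D = 3$ ($D = \left(4 - 5\right) \left(-3\right) = \left(-1\right) \left(-3\right) = 3$)
$V = 1180$ ($V = 90 \cdot 13 + 10 = 1170 + 10 = 1180$)
$B{\left(D \right)} + V = -77 + 1180 = 1103$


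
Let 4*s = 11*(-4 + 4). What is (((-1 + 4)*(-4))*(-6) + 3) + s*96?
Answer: 75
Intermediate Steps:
s = 0 (s = (11*(-4 + 4))/4 = (11*0)/4 = (¼)*0 = 0)
(((-1 + 4)*(-4))*(-6) + 3) + s*96 = (((-1 + 4)*(-4))*(-6) + 3) + 0*96 = ((3*(-4))*(-6) + 3) + 0 = (-12*(-6) + 3) + 0 = (72 + 3) + 0 = 75 + 0 = 75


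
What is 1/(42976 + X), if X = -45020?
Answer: -1/2044 ≈ -0.00048924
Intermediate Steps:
1/(42976 + X) = 1/(42976 - 45020) = 1/(-2044) = -1/2044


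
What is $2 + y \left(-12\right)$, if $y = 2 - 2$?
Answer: $2$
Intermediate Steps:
$y = 0$
$2 + y \left(-12\right) = 2 + 0 \left(-12\right) = 2 + 0 = 2$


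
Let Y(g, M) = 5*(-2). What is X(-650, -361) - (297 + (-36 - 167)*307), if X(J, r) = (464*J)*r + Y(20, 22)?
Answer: 108939614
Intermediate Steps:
Y(g, M) = -10
X(J, r) = -10 + 464*J*r (X(J, r) = (464*J)*r - 10 = 464*J*r - 10 = -10 + 464*J*r)
X(-650, -361) - (297 + (-36 - 167)*307) = (-10 + 464*(-650)*(-361)) - (297 + (-36 - 167)*307) = (-10 + 108877600) - (297 - 203*307) = 108877590 - (297 - 62321) = 108877590 - 1*(-62024) = 108877590 + 62024 = 108939614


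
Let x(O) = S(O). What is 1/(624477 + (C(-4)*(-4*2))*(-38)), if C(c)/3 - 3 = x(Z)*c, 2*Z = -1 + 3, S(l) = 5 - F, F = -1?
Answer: 1/605325 ≈ 1.6520e-6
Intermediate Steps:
S(l) = 6 (S(l) = 5 - 1*(-1) = 5 + 1 = 6)
Z = 1 (Z = (-1 + 3)/2 = (½)*2 = 1)
x(O) = 6
C(c) = 9 + 18*c (C(c) = 9 + 3*(6*c) = 9 + 18*c)
1/(624477 + (C(-4)*(-4*2))*(-38)) = 1/(624477 + ((9 + 18*(-4))*(-4*2))*(-38)) = 1/(624477 + ((9 - 72)*(-8))*(-38)) = 1/(624477 - 63*(-8)*(-38)) = 1/(624477 + 504*(-38)) = 1/(624477 - 19152) = 1/605325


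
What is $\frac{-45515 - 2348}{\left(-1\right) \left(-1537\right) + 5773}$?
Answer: $- \frac{47863}{7310} \approx -6.5476$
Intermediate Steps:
$\frac{-45515 - 2348}{\left(-1\right) \left(-1537\right) + 5773} = - \frac{47863}{1537 + 5773} = - \frac{47863}{7310}$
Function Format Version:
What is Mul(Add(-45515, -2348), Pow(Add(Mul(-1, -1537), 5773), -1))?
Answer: Rational(-47863, 7310) ≈ -6.5476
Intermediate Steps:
Mul(Add(-45515, -2348), Pow(Add(Mul(-1, -1537), 5773), -1)) = Mul(-47863, Pow(Add(1537, 5773), -1)) = Mul(-47863, Pow(7310, -1)) = Mul(-47863, Rational(1, 7310)) = Rational(-47863, 7310)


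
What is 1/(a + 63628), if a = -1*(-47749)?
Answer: 1/111377 ≈ 8.9785e-6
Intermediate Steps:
a = 47749
1/(a + 63628) = 1/(47749 + 63628) = 1/111377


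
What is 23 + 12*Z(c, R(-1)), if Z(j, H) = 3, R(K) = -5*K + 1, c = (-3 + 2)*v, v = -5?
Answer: 59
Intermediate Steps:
c = 5 (c = (-3 + 2)*(-5) = -1*(-5) = 5)
R(K) = 1 - 5*K
23 + 12*Z(c, R(-1)) = 23 + 12*3 = 23 + 36 = 59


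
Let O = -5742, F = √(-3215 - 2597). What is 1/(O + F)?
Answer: -2871/16488188 - I*√1453/16488188 ≈ -0.00017412 - 2.3119e-6*I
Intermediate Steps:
F = 2*I*√1453 (F = √(-5812) = 2*I*√1453 ≈ 76.236*I)
1/(O + F) = 1/(-5742 + 2*I*√1453)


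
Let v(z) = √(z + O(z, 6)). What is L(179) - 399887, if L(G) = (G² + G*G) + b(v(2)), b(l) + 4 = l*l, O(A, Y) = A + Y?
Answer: -335799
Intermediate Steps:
v(z) = √(6 + 2*z) (v(z) = √(z + (z + 6)) = √(z + (6 + z)) = √(6 + 2*z))
b(l) = -4 + l² (b(l) = -4 + l*l = -4 + l²)
L(G) = 6 + 2*G² (L(G) = (G² + G*G) + (-4 + (√(6 + 2*2))²) = (G² + G²) + (-4 + (√(6 + 4))²) = 2*G² + (-4 + (√10)²) = 2*G² + (-4 + 10) = 2*G² + 6 = 6 + 2*G²)
L(179) - 399887 = (6 + 2*179²) - 399887 = (6 + 2*32041) - 399887 = (6 + 64082) - 399887 = 64088 - 399887 = -335799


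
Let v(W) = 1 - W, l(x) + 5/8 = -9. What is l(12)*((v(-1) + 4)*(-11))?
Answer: 2541/4 ≈ 635.25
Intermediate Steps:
l(x) = -77/8 (l(x) = -5/8 - 9 = -77/8)
l(12)*((v(-1) + 4)*(-11)) = -77*((1 - 1*(-1)) + 4)*(-11)/8 = -77*((1 + 1) + 4)*(-11)/8 = -77*(2 + 4)*(-11)/8 = -231*(-11)/4 = -77/8*(-66) = 2541/4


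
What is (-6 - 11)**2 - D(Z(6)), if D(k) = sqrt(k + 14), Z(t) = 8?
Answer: 289 - sqrt(22) ≈ 284.31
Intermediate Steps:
D(k) = sqrt(14 + k)
(-6 - 11)**2 - D(Z(6)) = (-6 - 11)**2 - sqrt(14 + 8) = (-17)**2 - sqrt(22) = 289 - sqrt(22)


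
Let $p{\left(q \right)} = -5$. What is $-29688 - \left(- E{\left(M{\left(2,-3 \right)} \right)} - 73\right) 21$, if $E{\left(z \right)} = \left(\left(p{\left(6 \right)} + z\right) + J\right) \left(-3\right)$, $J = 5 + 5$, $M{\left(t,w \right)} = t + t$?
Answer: $-28722$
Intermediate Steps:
$M{\left(t,w \right)} = 2 t$
$J = 10$
$E{\left(z \right)} = -15 - 3 z$ ($E{\left(z \right)} = \left(\left(-5 + z\right) + 10\right) \left(-3\right) = \left(5 + z\right) \left(-3\right) = -15 - 3 z$)
$-29688 - \left(- E{\left(M{\left(2,-3 \right)} \right)} - 73\right) 21 = -29688 - \left(- (-15 - 3 \cdot 2 \cdot 2) - 73\right) 21 = -29688 - \left(- (-15 - 12) - 73\right) 21 = -29688 - \left(\left(-1\right) \left(-27\right) - 73\right) 21 = -29688 - \left(27 - 73\right) 21 = -29688 - \left(-46\right) 21 = -29688 - -966 = -29688 + 966 = -28722$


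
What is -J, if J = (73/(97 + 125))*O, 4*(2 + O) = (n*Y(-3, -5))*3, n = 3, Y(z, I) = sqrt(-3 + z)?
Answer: 73/111 - 219*I*sqrt(6)/296 ≈ 0.65766 - 1.8123*I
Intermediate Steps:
O = -2 + 9*I*sqrt(6)/4 (O = -2 + ((3*sqrt(-3 - 3))*3)/4 = -2 + ((3*sqrt(-6))*3)/4 = -2 + ((3*(I*sqrt(6)))*3)/4 = -2 + ((3*I*sqrt(6))*3)/4 = -2 + (9*I*sqrt(6))/4 = -2 + 9*I*sqrt(6)/4 ≈ -2.0 + 5.5114*I)
J = -73/111 + 219*I*sqrt(6)/296 (J = (73/(97 + 125))*(-2 + 9*I*sqrt(6)/4) = (73/222)*(-2 + 9*I*sqrt(6)/4) = (73*(1/222))*(-2 + 9*I*sqrt(6)/4) = 73*(-2 + 9*I*sqrt(6)/4)/222 = -73/111 + 219*I*sqrt(6)/296 ≈ -0.65766 + 1.8123*I)
-J = -(-73/111 + 219*I*sqrt(6)/296) = 73/111 - 219*I*sqrt(6)/296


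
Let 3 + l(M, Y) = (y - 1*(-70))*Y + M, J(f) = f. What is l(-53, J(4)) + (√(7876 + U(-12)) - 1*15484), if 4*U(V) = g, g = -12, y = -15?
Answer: -15320 + √7873 ≈ -15231.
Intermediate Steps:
U(V) = -3 (U(V) = (¼)*(-12) = -3)
l(M, Y) = -3 + M + 55*Y (l(M, Y) = -3 + ((-15 - 1*(-70))*Y + M) = -3 + ((-15 + 70)*Y + M) = -3 + (55*Y + M) = -3 + (M + 55*Y) = -3 + M + 55*Y)
l(-53, J(4)) + (√(7876 + U(-12)) - 1*15484) = (-3 - 53 + 55*4) + (√(7876 - 3) - 1*15484) = (-3 - 53 + 220) + (√7873 - 15484) = 164 + (-15484 + √7873) = -15320 + √7873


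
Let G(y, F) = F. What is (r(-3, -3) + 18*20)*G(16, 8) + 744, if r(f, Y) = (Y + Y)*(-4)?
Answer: 3816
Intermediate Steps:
r(f, Y) = -8*Y (r(f, Y) = (2*Y)*(-4) = -8*Y)
(r(-3, -3) + 18*20)*G(16, 8) + 744 = (-8*(-3) + 18*20)*8 + 744 = (24 + 360)*8 + 744 = 384*8 + 744 = 3072 + 744 = 3816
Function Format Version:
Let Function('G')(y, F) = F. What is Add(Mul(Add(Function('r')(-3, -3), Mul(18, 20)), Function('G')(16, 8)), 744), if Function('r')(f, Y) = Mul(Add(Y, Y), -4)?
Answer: 3816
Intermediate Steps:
Function('r')(f, Y) = Mul(-8, Y) (Function('r')(f, Y) = Mul(Mul(2, Y), -4) = Mul(-8, Y))
Add(Mul(Add(Function('r')(-3, -3), Mul(18, 20)), Function('G')(16, 8)), 744) = Add(Mul(Add(Mul(-8, -3), Mul(18, 20)), 8), 744) = Add(Mul(Add(24, 360), 8), 744) = Add(Mul(384, 8), 744) = Add(3072, 744) = 3816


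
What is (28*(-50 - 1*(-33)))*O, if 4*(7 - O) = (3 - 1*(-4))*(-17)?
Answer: -17493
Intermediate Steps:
O = 147/4 (O = 7 - (3 - 1*(-4))*(-17)/4 = 7 - (3 + 4)*(-17)/4 = 7 - 7*(-17)/4 = 7 - ¼*(-119) = 7 + 119/4 = 147/4 ≈ 36.750)
(28*(-50 - 1*(-33)))*O = (28*(-50 - 1*(-33)))*(147/4) = (28*(-50 + 33))*(147/4) = (28*(-17))*(147/4) = -476*147/4 = -17493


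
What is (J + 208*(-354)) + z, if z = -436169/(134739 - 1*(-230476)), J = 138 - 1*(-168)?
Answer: -26780191259/365215 ≈ -73327.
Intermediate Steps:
J = 306 (J = 138 + 168 = 306)
z = -436169/365215 (z = -436169/(134739 + 230476) = -436169/365215 ≈ -1.1943)
(J + 208*(-354)) + z = (306 + 208*(-354)) - 436169/365215 = (306 - 73632) - 436169/365215 = -73326 - 436169/365215 = -26780191259/365215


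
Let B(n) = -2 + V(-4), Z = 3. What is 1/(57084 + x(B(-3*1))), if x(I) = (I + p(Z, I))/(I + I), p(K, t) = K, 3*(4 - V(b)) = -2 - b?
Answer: 8/456685 ≈ 1.7518e-5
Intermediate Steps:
V(b) = 14/3 + b/3 (V(b) = 4 - (-2 - b)/3 = 4 + (2/3 + b/3) = 14/3 + b/3)
B(n) = 4/3 (B(n) = -2 + (14/3 + (1/3)*(-4)) = -2 + (14/3 - 4/3) = -2 + 10/3 = 4/3)
x(I) = (3 + I)/(2*I) (x(I) = (I + 3)/(I + I) = (3 + I)/((2*I)) = (3 + I)*(1/(2*I)) = (3 + I)/(2*I))
1/(57084 + x(B(-3*1))) = 1/(57084 + (3 + 4/3)/(2*(4/3))) = 1/(57084 + (1/2)*(3/4)*(13/3)) = 1/(57084 + 13/8) = 1/(456685/8) = 8/456685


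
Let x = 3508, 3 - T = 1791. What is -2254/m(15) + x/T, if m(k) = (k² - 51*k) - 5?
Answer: 529573/243615 ≈ 2.1738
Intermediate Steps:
T = -1788 (T = 3 - 1*1791 = 3 - 1791 = -1788)
m(k) = -5 + k² - 51*k
-2254/m(15) + x/T = -2254/(-5 + 15² - 51*15) + 3508/(-1788) = -2254/(-5 + 225 - 765) + 3508*(-1/1788) = -2254/(-545) - 877/447 = -2254*(-1/545) - 877/447 = 2254/545 - 877/447 = 529573/243615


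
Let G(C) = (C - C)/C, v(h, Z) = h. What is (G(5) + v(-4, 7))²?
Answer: 16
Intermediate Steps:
G(C) = 0 (G(C) = 0/C = 0)
(G(5) + v(-4, 7))² = (0 - 4)² = (-4)² = 16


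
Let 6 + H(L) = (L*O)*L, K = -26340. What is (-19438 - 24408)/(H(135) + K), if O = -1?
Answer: 43846/44571 ≈ 0.98373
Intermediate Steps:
H(L) = -6 - L² (H(L) = -6 + (L*(-1))*L = -6 + (-L)*L = -6 - L²)
(-19438 - 24408)/(H(135) + K) = (-19438 - 24408)/((-6 - 1*135²) - 26340) = -43846/((-6 - 1*18225) - 26340) = -43846/((-6 - 18225) - 26340) = -43846/(-18231 - 26340) = -43846/(-44571) = -43846*(-1/44571) = 43846/44571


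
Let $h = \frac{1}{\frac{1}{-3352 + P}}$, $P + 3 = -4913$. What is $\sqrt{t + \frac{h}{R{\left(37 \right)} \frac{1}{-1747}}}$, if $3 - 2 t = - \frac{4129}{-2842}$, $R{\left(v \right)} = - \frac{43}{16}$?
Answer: $\frac{i \sqrt{1638075126625391}}{17458} \approx 2318.3 i$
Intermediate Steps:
$P = -4916$ ($P = -3 - 4913 = -4916$)
$R{\left(v \right)} = - \frac{43}{16}$ ($R{\left(v \right)} = \left(-43\right) \frac{1}{16} = - \frac{43}{16}$)
$t = \frac{4397}{5684}$ ($t = \frac{3}{2} - \frac{\left(-4129\right) \frac{1}{-2842}}{2} = \frac{3}{2} - \frac{\left(-4129\right) \left(- \frac{1}{2842}\right)}{2} = \frac{3}{2} - \frac{4129}{5684} = \frac{4397}{5684} \approx 0.77357$)
$h = -8268$ ($h = \frac{1}{\frac{1}{-3352 - 4916}} = \frac{1}{\frac{1}{-8268}} = \frac{1}{- \frac{1}{8268}} = -8268$)
$\sqrt{t + \frac{h}{R{\left(37 \right)} \frac{1}{-1747}}} = \sqrt{\frac{4397}{5684} - \frac{8268}{\left(- \frac{43}{16}\right) \frac{1}{-1747}}} = \sqrt{\frac{4397}{5684} - \frac{8268}{\left(- \frac{43}{16}\right) \left(- \frac{1}{1747}\right)}} = \sqrt{\frac{4397}{5684} - \frac{8268}{\frac{43}{27952}}} = \sqrt{\frac{4397}{5684} - \frac{231107136}{43}} = \sqrt{- \frac{1313612771953}{244412}} = \frac{i \sqrt{1638075126625391}}{17458}$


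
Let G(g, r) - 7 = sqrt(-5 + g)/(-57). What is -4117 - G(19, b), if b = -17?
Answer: -4124 + sqrt(14)/57 ≈ -4123.9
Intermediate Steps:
G(g, r) = 7 - sqrt(-5 + g)/57 (G(g, r) = 7 + sqrt(-5 + g)/(-57) = 7 + sqrt(-5 + g)*(-1/57) = 7 - sqrt(-5 + g)/57)
-4117 - G(19, b) = -4117 - (7 - sqrt(-5 + 19)/57) = -4117 - (7 - sqrt(14)/57) = -4117 + (-7 + sqrt(14)/57) = -4124 + sqrt(14)/57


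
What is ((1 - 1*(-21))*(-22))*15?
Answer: -7260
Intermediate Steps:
((1 - 1*(-21))*(-22))*15 = ((1 + 21)*(-22))*15 = (22*(-22))*15 = -484*15 = -7260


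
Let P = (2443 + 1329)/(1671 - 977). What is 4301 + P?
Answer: 1494333/347 ≈ 4306.4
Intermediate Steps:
P = 1886/347 (P = 3772/694 = 3772*(1/694) = 1886/347 ≈ 5.4352)
4301 + P = 4301 + 1886/347 = 1494333/347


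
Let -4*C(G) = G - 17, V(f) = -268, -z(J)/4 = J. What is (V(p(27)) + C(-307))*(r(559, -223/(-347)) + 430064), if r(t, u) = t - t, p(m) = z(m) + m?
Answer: -80421968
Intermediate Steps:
z(J) = -4*J
p(m) = -3*m (p(m) = -4*m + m = -3*m)
r(t, u) = 0
C(G) = 17/4 - G/4 (C(G) = -(G - 17)/4 = -(-17 + G)/4 = 17/4 - G/4)
(V(p(27)) + C(-307))*(r(559, -223/(-347)) + 430064) = (-268 + (17/4 - ¼*(-307)))*(0 + 430064) = (-268 + (17/4 + 307/4))*430064 = (-268 + 81)*430064 = -187*430064 = -80421968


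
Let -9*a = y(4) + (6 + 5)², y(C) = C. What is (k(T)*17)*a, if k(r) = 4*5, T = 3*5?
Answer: -42500/9 ≈ -4722.2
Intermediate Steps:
T = 15
k(r) = 20
a = -125/9 (a = -(4 + (6 + 5)²)/9 = -(4 + 11²)/9 = -(4 + 121)/9 = -⅑*125 = -125/9 ≈ -13.889)
(k(T)*17)*a = (20*17)*(-125/9) = 340*(-125/9) = -42500/9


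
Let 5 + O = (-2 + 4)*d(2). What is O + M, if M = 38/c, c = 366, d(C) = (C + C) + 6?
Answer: 2764/183 ≈ 15.104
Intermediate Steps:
d(C) = 6 + 2*C (d(C) = 2*C + 6 = 6 + 2*C)
O = 15 (O = -5 + (-2 + 4)*(6 + 2*2) = -5 + 2*(6 + 4) = -5 + 2*10 = -5 + 20 = 15)
M = 19/183 (M = 38/366 = 38*(1/366) = 19/183 ≈ 0.10383)
O + M = 15 + 19/183 = 2764/183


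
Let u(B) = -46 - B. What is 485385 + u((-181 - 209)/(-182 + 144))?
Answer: 9221246/19 ≈ 4.8533e+5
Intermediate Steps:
485385 + u((-181 - 209)/(-182 + 144)) = 485385 + (-46 - (-181 - 209)/(-182 + 144)) = 485385 + (-46 - (-390)/(-38)) = 485385 + (-46 - (-390)*(-1)/38) = 485385 + (-46 - 1*195/19) = 485385 + (-46 - 195/19) = 485385 - 1069/19 = 9221246/19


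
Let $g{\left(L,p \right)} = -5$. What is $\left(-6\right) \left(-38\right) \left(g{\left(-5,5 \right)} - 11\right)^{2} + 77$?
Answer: $58445$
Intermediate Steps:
$\left(-6\right) \left(-38\right) \left(g{\left(-5,5 \right)} - 11\right)^{2} + 77 = \left(-6\right) \left(-38\right) \left(-5 - 11\right)^{2} + 77 = 228 \left(-16\right)^{2} + 77 = 228 \cdot 256 + 77 = 58368 + 77 = 58445$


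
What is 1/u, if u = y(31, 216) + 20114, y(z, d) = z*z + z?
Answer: 1/21106 ≈ 4.7380e-5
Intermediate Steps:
y(z, d) = z + z² (y(z, d) = z² + z = z + z²)
u = 21106 (u = 31*(1 + 31) + 20114 = 31*32 + 20114 = 992 + 20114 = 21106)
1/u = 1/21106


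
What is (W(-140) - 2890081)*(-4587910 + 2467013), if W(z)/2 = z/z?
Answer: 6129559880863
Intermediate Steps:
W(z) = 2 (W(z) = 2*(z/z) = 2*1 = 2)
(W(-140) - 2890081)*(-4587910 + 2467013) = (2 - 2890081)*(-4587910 + 2467013) = -2890079*(-2120897) = 6129559880863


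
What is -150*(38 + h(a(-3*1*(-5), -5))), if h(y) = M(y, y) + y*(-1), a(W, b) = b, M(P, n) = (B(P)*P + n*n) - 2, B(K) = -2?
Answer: -11400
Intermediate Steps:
M(P, n) = -2 + n**2 - 2*P (M(P, n) = (-2*P + n*n) - 2 = (-2*P + n**2) - 2 = (n**2 - 2*P) - 2 = -2 + n**2 - 2*P)
h(y) = -2 + y**2 - 3*y (h(y) = (-2 + y**2 - 2*y) + y*(-1) = (-2 + y**2 - 2*y) - y = -2 + y**2 - 3*y)
-150*(38 + h(a(-3*1*(-5), -5))) = -150*(38 + (-2 + (-5)**2 - 3*(-5))) = -150*(38 + (-2 + 25 + 15)) = -150*(38 + 38) = -150*76 = -11400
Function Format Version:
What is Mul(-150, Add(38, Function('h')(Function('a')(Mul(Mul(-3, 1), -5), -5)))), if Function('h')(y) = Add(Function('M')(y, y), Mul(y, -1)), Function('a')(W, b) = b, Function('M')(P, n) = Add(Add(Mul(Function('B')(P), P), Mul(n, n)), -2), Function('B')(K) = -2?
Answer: -11400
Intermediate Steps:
Function('M')(P, n) = Add(-2, Pow(n, 2), Mul(-2, P)) (Function('M')(P, n) = Add(Add(Mul(-2, P), Mul(n, n)), -2) = Add(Add(Mul(-2, P), Pow(n, 2)), -2) = Add(Add(Pow(n, 2), Mul(-2, P)), -2) = Add(-2, Pow(n, 2), Mul(-2, P)))
Function('h')(y) = Add(-2, Pow(y, 2), Mul(-3, y)) (Function('h')(y) = Add(Add(-2, Pow(y, 2), Mul(-2, y)), Mul(y, -1)) = Add(Add(-2, Pow(y, 2), Mul(-2, y)), Mul(-1, y)) = Add(-2, Pow(y, 2), Mul(-3, y)))
Mul(-150, Add(38, Function('h')(Function('a')(Mul(Mul(-3, 1), -5), -5)))) = Mul(-150, Add(38, Add(-2, Pow(-5, 2), Mul(-3, -5)))) = Mul(-150, Add(38, Add(-2, 25, 15))) = Mul(-150, Add(38, 38)) = Mul(-150, 76) = -11400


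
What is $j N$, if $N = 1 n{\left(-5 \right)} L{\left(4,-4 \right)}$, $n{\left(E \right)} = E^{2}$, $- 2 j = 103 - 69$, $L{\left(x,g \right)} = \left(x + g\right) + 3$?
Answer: $-1275$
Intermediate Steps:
$L{\left(x,g \right)} = 3 + g + x$ ($L{\left(x,g \right)} = \left(g + x\right) + 3 = 3 + g + x$)
$j = -17$ ($j = - \frac{103 - 69}{2} = \left(- \frac{1}{2}\right) 34 = -17$)
$N = 75$ ($N = 1 \left(-5\right)^{2} \left(3 - 4 + 4\right) = 1 \cdot 25 \cdot 3 = 25 \cdot 3 = 75$)
$j N = \left(-17\right) 75 = -1275$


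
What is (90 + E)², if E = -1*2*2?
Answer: 7396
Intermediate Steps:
E = -4 (E = -2*2 = -4)
(90 + E)² = (90 - 4)² = 86² = 7396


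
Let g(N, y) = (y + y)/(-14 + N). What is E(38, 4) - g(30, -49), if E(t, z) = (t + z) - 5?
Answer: 345/8 ≈ 43.125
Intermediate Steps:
E(t, z) = -5 + t + z
g(N, y) = 2*y/(-14 + N) (g(N, y) = (2*y)/(-14 + N) = 2*y/(-14 + N))
E(38, 4) - g(30, -49) = (-5 + 38 + 4) - 2*(-49)/(-14 + 30) = 37 - 2*(-49)/16 = 37 - 1*(-49/8) = 37 + 49/8 = 345/8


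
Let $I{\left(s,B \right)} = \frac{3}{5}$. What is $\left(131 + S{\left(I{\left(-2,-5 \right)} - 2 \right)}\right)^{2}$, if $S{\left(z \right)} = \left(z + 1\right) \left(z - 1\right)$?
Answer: $\frac{10883401}{625} \approx 17413.0$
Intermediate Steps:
$I{\left(s,B \right)} = \frac{3}{5}$ ($I{\left(s,B \right)} = 3 \cdot \frac{1}{5} = \frac{3}{5}$)
$S{\left(z \right)} = \left(1 + z\right) \left(-1 + z\right)$
$\left(131 + S{\left(I{\left(-2,-5 \right)} - 2 \right)}\right)^{2} = \left(131 - \left(1 - \left(\frac{3}{5} - 2\right)^{2}\right)\right)^{2} = \left(131 - \left(1 - \left(- \frac{7}{5}\right)^{2}\right)\right)^{2} = \left(131 + \left(-1 + \frac{49}{25}\right)\right)^{2} = \left(131 + \frac{24}{25}\right)^{2} = \left(\frac{3299}{25}\right)^{2} = \frac{10883401}{625}$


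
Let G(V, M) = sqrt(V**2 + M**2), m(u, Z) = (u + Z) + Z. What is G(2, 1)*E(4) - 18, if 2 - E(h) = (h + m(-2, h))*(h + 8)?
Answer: -18 - 118*sqrt(5) ≈ -281.86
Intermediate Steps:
m(u, Z) = u + 2*Z (m(u, Z) = (Z + u) + Z = u + 2*Z)
E(h) = 2 - (-2 + 3*h)*(8 + h) (E(h) = 2 - (h + (-2 + 2*h))*(h + 8) = 2 - (-2 + 3*h)*(8 + h))
G(V, M) = sqrt(M**2 + V**2)
G(2, 1)*E(4) - 18 = sqrt(1**2 + 2**2)*(18 - 22*4 - 3*4**2) - 18 = sqrt(1 + 4)*(18 - 88 - 3*16) - 18 = sqrt(5)*(18 - 88 - 48) - 18 = sqrt(5)*(-118) - 18 = -118*sqrt(5) - 18 = -18 - 118*sqrt(5)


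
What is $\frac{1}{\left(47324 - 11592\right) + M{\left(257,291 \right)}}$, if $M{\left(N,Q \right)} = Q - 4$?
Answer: $\frac{1}{36019} \approx 2.7763 \cdot 10^{-5}$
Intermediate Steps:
$M{\left(N,Q \right)} = -4 + Q$
$\frac{1}{\left(47324 - 11592\right) + M{\left(257,291 \right)}} = \frac{1}{\left(47324 - 11592\right) + \left(-4 + 291\right)} = \frac{1}{35732 + 287} = \frac{1}{36019}$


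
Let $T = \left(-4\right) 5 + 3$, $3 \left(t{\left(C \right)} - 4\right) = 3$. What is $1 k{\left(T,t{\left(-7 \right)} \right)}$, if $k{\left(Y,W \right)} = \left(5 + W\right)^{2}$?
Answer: $100$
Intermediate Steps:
$t{\left(C \right)} = 5$ ($t{\left(C \right)} = 4 + \frac{1}{3} \cdot 3 = 4 + 1 = 5$)
$T = -17$ ($T = -20 + 3 = -17$)
$1 k{\left(T,t{\left(-7 \right)} \right)} = 1 \left(5 + 5\right)^{2} = 1 \cdot 10^{2} = 1 \cdot 100 = 100$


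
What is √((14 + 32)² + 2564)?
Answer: 6*√130 ≈ 68.411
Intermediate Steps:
√((14 + 32)² + 2564) = √(46² + 2564) = √(2116 + 2564) = √4680 = 6*√130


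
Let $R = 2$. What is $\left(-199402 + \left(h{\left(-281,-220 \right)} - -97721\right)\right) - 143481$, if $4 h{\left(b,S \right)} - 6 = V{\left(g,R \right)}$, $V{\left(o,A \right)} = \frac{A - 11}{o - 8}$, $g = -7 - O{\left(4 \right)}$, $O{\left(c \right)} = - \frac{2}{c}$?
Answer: $- \frac{7109650}{29} \approx -2.4516 \cdot 10^{5}$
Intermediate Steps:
$g = - \frac{13}{2}$ ($g = -7 - - \frac{2}{4} = -7 - \left(-2\right) \frac{1}{4} = -7 - - \frac{1}{2} = -7 + \frac{1}{2} = - \frac{13}{2} \approx -6.5$)
$V{\left(o,A \right)} = \frac{-11 + A}{-8 + o}$
$h{\left(b,S \right)} = \frac{48}{29}$ ($h{\left(b,S \right)} = \frac{3}{2} + \frac{\frac{1}{-8 - \frac{13}{2}} \left(-11 + 2\right)}{4} = \frac{3}{2} + \frac{\frac{1}{- \frac{29}{2}} \left(-9\right)}{4} = \frac{3}{2} + \frac{\left(- \frac{2}{29}\right) \left(-9\right)}{4} = \frac{3}{2} + \frac{1}{4} \cdot \frac{18}{29} = \frac{3}{2} + \frac{9}{58} = \frac{48}{29}$)
$\left(-199402 + \left(h{\left(-281,-220 \right)} - -97721\right)\right) - 143481 = \left(-199402 + \left(\frac{48}{29} - -97721\right)\right) - 143481 = \left(-199402 + \left(\frac{48}{29} + 97721\right)\right) - 143481 = \left(-199402 + \frac{2833957}{29}\right) - 143481 = - \frac{2948701}{29} - 143481 = - \frac{7109650}{29}$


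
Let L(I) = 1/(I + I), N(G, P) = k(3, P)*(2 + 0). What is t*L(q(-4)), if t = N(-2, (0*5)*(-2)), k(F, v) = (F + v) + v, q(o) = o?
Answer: -¾ ≈ -0.75000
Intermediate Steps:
k(F, v) = F + 2*v
N(G, P) = 6 + 4*P (N(G, P) = (3 + 2*P)*(2 + 0) = (3 + 2*P)*2 = 6 + 4*P)
L(I) = 1/(2*I)
t = 6 (t = 6 + 4*((0*5)*(-2)) = 6 + 4*(0*(-2)) = 6 + 4*0 = 6 + 0 = 6)
t*L(q(-4)) = 6*((½)/(-4)) = 6*((½)*(-¼)) = 6*(-⅛) = -¾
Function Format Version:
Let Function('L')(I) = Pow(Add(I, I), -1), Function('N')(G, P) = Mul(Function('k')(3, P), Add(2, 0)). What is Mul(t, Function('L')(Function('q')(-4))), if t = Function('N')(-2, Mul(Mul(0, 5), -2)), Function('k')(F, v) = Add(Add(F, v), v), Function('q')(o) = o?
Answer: Rational(-3, 4) ≈ -0.75000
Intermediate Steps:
Function('k')(F, v) = Add(F, Mul(2, v))
Function('N')(G, P) = Add(6, Mul(4, P)) (Function('N')(G, P) = Mul(Add(3, Mul(2, P)), Add(2, 0)) = Mul(Add(3, Mul(2, P)), 2) = Add(6, Mul(4, P)))
Function('L')(I) = Mul(Rational(1, 2), Pow(I, -1)) (Function('L')(I) = Pow(Mul(2, I), -1) = Mul(Rational(1, 2), Pow(I, -1)))
t = 6 (t = Add(6, Mul(4, Mul(Mul(0, 5), -2))) = Add(6, Mul(4, Mul(0, -2))) = Add(6, Mul(4, 0)) = Add(6, 0) = 6)
Mul(t, Function('L')(Function('q')(-4))) = Mul(6, Mul(Rational(1, 2), Pow(-4, -1))) = Mul(6, Mul(Rational(1, 2), Rational(-1, 4))) = Mul(6, Rational(-1, 8)) = Rational(-3, 4)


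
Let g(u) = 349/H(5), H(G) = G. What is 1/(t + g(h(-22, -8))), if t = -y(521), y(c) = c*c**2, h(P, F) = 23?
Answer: -5/707103456 ≈ -7.0711e-9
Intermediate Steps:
y(c) = c**3
g(u) = 349/5
t = -141420761 (t = -1*521**3 = -1*141420761 = -141420761)
1/(t + g(h(-22, -8))) = 1/(-141420761 + 349/5) = 1/(-707103456/5) = -5/707103456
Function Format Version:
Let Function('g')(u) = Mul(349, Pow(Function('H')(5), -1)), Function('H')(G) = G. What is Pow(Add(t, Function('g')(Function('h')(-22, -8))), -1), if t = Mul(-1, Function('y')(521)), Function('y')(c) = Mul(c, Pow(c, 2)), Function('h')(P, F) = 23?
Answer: Rational(-5, 707103456) ≈ -7.0711e-9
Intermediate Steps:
Function('y')(c) = Pow(c, 3)
Function('g')(u) = Rational(349, 5) (Function('g')(u) = Mul(349, Pow(5, -1)) = Mul(349, Rational(1, 5)) = Rational(349, 5))
t = -141420761 (t = Mul(-1, Pow(521, 3)) = Mul(-1, 141420761) = -141420761)
Pow(Add(t, Function('g')(Function('h')(-22, -8))), -1) = Pow(Add(-141420761, Rational(349, 5)), -1) = Pow(Rational(-707103456, 5), -1) = Rational(-5, 707103456)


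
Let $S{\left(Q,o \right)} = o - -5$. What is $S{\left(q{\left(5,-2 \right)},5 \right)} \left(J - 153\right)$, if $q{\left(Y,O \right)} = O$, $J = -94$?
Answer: $-2470$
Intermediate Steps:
$S{\left(Q,o \right)} = 5 + o$ ($S{\left(Q,o \right)} = o + 5 = 5 + o$)
$S{\left(q{\left(5,-2 \right)},5 \right)} \left(J - 153\right) = \left(5 + 5\right) \left(-94 - 153\right) = 10 \left(-247\right) = -2470$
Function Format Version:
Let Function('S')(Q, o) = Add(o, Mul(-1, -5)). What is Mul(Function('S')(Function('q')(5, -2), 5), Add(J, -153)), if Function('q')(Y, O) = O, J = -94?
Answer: -2470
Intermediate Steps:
Function('S')(Q, o) = Add(5, o) (Function('S')(Q, o) = Add(o, 5) = Add(5, o))
Mul(Function('S')(Function('q')(5, -2), 5), Add(J, -153)) = Mul(Add(5, 5), Add(-94, -153)) = Mul(10, -247) = -2470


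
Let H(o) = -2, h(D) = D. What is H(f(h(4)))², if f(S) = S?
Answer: 4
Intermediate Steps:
H(f(h(4)))² = (-2)² = 4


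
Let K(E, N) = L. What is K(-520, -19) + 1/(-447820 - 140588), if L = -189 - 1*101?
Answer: -170638321/588408 ≈ -290.00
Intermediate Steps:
L = -290 (L = -189 - 101 = -290)
K(E, N) = -290
K(-520, -19) + 1/(-447820 - 140588) = -290 + 1/(-447820 - 140588) = -290 + 1/(-588408) = -290 - 1/588408 = -170638321/588408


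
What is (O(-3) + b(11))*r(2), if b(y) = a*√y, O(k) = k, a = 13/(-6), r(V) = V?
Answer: -6 - 13*√11/3 ≈ -20.372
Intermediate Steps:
a = -13/6 (a = 13*(-⅙) = -13/6 ≈ -2.1667)
b(y) = -13*√y/6
(O(-3) + b(11))*r(2) = (-3 - 13*√11/6)*2 = -6 - 13*√11/3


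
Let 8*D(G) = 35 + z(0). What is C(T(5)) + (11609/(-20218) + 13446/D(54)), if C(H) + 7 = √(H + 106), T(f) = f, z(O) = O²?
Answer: 2169450099/707630 + √111 ≈ 3076.3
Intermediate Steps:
D(G) = 35/8 (D(G) = (35 + 0²)/8 = (35 + 0)/8 = (⅛)*35 = 35/8)
C(H) = -7 + √(106 + H) (C(H) = -7 + √(H + 106) = -7 + √(106 + H))
C(T(5)) + (11609/(-20218) + 13446/D(54)) = (-7 + √(106 + 5)) + (11609/(-20218) + 13446/(35/8)) = (-7 + √111) + (11609*(-1/20218) + 13446*(8/35)) = (-7 + √111) + (-11609/20218 + 107568/35) = (-7 + √111) + 2174403509/707630 = 2169450099/707630 + √111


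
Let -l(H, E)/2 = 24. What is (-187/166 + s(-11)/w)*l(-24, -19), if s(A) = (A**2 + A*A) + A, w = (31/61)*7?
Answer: -7880664/2573 ≈ -3062.8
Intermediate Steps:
l(H, E) = -48 (l(H, E) = -2*24 = -48)
w = 217/61 (w = (31*(1/61))*7 = (31/61)*7 = 217/61 ≈ 3.5574)
s(A) = A + 2*A**2 (s(A) = (A**2 + A**2) + A = 2*A**2 + A = A + 2*A**2)
(-187/166 + s(-11)/w)*l(-24, -19) = (-187/166 + (-11*(1 + 2*(-11)))/(217/61))*(-48) = (-187*1/166 - 11*(1 - 22)*(61/217))*(-48) = (-187/166 - 11*(-21)*(61/217))*(-48) = (-187/166 + 231*(61/217))*(-48) = (-187/166 + 2013/31)*(-48) = (328361/5146)*(-48) = -7880664/2573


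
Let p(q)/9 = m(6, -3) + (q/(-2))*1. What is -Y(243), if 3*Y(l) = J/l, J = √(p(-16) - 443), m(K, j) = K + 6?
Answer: -I*√263/729 ≈ -0.022246*I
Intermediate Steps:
m(K, j) = 6 + K
p(q) = 108 - 9*q/2 (p(q) = 9*((6 + 6) + (q/(-2))*1) = 9*(12 + (q*(-½))*1) = 9*(12 - q/2*1) = 9*(12 - q/2) = 108 - 9*q/2)
J = I*√263 (J = √((108 - 9/2*(-16)) - 443) = √((108 + 72) - 443) = √(180 - 443) = √(-263) = I*√263 ≈ 16.217*I)
Y(l) = I*√263/(3*l) (Y(l) = ((I*√263)/l)/3 = (I*√263/l)/3 = I*√263/(3*l))
-Y(243) = -I*√263/(3*243) = -I*√263/729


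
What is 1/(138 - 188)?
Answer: -1/50 ≈ -0.020000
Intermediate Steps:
1/(138 - 188) = 1/(-50) = -1/50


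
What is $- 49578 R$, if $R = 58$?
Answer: $-2875524$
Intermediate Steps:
$- 49578 R = \left(-49578\right) 58 = -2875524$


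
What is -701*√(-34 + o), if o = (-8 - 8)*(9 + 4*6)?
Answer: -701*I*√562 ≈ -16618.0*I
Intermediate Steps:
o = -528 (o = -16*(9 + 24) = -16*33 = -528)
-701*√(-34 + o) = -701*√(-34 - 528) = -701*I*√562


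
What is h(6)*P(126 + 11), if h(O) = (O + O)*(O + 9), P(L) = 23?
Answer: 4140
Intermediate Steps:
h(O) = 2*O*(9 + O) (h(O) = (2*O)*(9 + O) = 2*O*(9 + O))
h(6)*P(126 + 11) = (2*6*(9 + 6))*23 = (2*6*15)*23 = 180*23 = 4140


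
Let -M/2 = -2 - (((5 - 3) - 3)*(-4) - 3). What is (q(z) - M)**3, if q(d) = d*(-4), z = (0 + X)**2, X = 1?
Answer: -1000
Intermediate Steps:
z = 1 (z = (0 + 1)**2 = 1**2 = 1)
M = 6 (M = -2*(-2 - (((5 - 3) - 3)*(-4) - 3)) = -2*(-2 - ((2 - 3)*(-4) - 3)) = -2*(-2 - (-1*(-4) - 3)) = -2*(-2 - (4 - 3)) = -2*(-2 - 1*1) = -2*(-2 - 1) = -2*(-3) = 6)
q(d) = -4*d
(q(z) - M)**3 = (-4*1 - 1*6)**3 = (-4 - 6)**3 = (-10)**3 = -1000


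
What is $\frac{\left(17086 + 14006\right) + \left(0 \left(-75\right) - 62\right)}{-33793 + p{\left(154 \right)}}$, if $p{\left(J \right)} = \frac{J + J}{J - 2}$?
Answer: $- \frac{1179140}{1284057} \approx -0.91829$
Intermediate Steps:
$p{\left(J \right)} = \frac{2 J}{-2 + J}$
$\frac{\left(17086 + 14006\right) + \left(0 \left(-75\right) - 62\right)}{-33793 + p{\left(154 \right)}} = \frac{\left(17086 + 14006\right) + \left(0 \left(-75\right) - 62\right)}{-33793 + 2 \cdot 154 \frac{1}{-2 + 154}} = \frac{31092 + \left(0 - 62\right)}{-33793 + 2 \cdot 154 \cdot \frac{1}{152}} = \frac{31092 - 62}{-33793 + 2 \cdot 154 \cdot \frac{1}{152}} = \frac{31030}{-33793 + \frac{77}{38}} = \frac{31030}{- \frac{1284057}{38}} = 31030 \left(- \frac{38}{1284057}\right) = - \frac{1179140}{1284057}$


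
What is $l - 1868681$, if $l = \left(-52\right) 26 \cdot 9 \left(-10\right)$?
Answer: $-1747001$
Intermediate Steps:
$l = 121680$ ($l = \left(-1352\right) \left(-90\right) = 121680$)
$l - 1868681 = 121680 - 1868681 = -1747001$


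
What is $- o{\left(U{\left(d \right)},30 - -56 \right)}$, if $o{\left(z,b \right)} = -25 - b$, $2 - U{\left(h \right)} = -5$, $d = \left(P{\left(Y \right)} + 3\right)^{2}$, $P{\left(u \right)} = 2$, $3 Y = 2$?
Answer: $111$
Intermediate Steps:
$Y = \frac{2}{3}$ ($Y = \frac{1}{3} \cdot 2 = \frac{2}{3} \approx 0.66667$)
$d = 25$ ($d = \left(2 + 3\right)^{2} = 5^{2} = 25$)
$U{\left(h \right)} = 7$ ($U{\left(h \right)} = 2 - -5 = 2 + 5 = 7$)
$- o{\left(U{\left(d \right)},30 - -56 \right)} = - (-25 - \left(30 - -56\right)) = - (-25 - \left(30 + 56\right)) = - (-25 - 86) = \left(-1\right) \left(-111\right) = 111$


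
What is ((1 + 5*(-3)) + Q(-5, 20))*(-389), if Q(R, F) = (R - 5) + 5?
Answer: 7391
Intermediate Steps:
Q(R, F) = R (Q(R, F) = (-5 + R) + 5 = R)
((1 + 5*(-3)) + Q(-5, 20))*(-389) = ((1 + 5*(-3)) - 5)*(-389) = ((1 - 15) - 5)*(-389) = (-14 - 5)*(-389) = -19*(-389) = 7391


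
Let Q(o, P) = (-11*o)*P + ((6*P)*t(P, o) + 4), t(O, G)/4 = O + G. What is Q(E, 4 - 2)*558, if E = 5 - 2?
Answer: 99324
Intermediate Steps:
t(O, G) = 4*G + 4*O (t(O, G) = 4*(O + G) = 4*(G + O) = 4*G + 4*O)
E = 3
Q(o, P) = 4 - 11*P*o + 6*P*(4*P + 4*o) (Q(o, P) = (-11*o)*P + ((6*P)*(4*o + 4*P) + 4) = -11*P*o + ((6*P)*(4*P + 4*o) + 4) = -11*P*o + (6*P*(4*P + 4*o) + 4) = -11*P*o + (4 + 6*P*(4*P + 4*o)) = 4 - 11*P*o + 6*P*(4*P + 4*o))
Q(E, 4 - 2)*558 = (4 + 24*(4 - 2)**2 + 13*(4 - 2)*3)*558 = (4 + 24*2**2 + 13*2*3)*558 = (4 + 24*4 + 78)*558 = (4 + 96 + 78)*558 = 178*558 = 99324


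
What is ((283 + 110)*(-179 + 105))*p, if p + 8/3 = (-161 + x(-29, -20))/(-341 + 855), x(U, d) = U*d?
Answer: 13838185/257 ≈ 53845.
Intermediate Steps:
p = -2855/1542 (p = -8/3 + (-161 - 29*(-20))/(-341 + 855) = -8/3 + (-161 + 580)/514 = -8/3 + 419*(1/514) = -8/3 + 419/514 = -2855/1542 ≈ -1.8515)
((283 + 110)*(-179 + 105))*p = ((283 + 110)*(-179 + 105))*(-2855/1542) = (393*(-74))*(-2855/1542) = -29082*(-2855/1542) = 13838185/257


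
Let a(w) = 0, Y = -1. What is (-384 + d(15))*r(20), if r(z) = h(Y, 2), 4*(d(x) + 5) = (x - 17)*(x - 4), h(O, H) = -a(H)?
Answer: 0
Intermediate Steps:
h(O, H) = 0 (h(O, H) = -1*0 = 0)
d(x) = -5 + (-17 + x)*(-4 + x)/4 (d(x) = -5 + ((x - 17)*(x - 4))/4 = -5 + ((-17 + x)*(-4 + x))/4 = -5 + (-17 + x)*(-4 + x)/4)
r(z) = 0
(-384 + d(15))*r(20) = (-384 + (12 - 21/4*15 + (¼)*15²))*0 = (-384 + (12 - 315/4 + (¼)*225))*0 = (-384 + (12 - 315/4 + 225/4))*0 = (-384 - 21/2)*0 = -789/2*0 = 0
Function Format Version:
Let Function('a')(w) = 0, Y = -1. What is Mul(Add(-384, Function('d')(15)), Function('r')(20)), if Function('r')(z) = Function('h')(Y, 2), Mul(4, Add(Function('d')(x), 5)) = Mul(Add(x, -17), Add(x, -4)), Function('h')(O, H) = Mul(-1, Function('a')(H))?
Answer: 0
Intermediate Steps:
Function('h')(O, H) = 0 (Function('h')(O, H) = Mul(-1, 0) = 0)
Function('d')(x) = Add(-5, Mul(Rational(1, 4), Add(-17, x), Add(-4, x))) (Function('d')(x) = Add(-5, Mul(Rational(1, 4), Mul(Add(x, -17), Add(x, -4)))) = Add(-5, Mul(Rational(1, 4), Mul(Add(-17, x), Add(-4, x)))) = Add(-5, Mul(Rational(1, 4), Add(-17, x), Add(-4, x))))
Function('r')(z) = 0
Mul(Add(-384, Function('d')(15)), Function('r')(20)) = Mul(Add(-384, Add(12, Mul(Rational(-21, 4), 15), Mul(Rational(1, 4), Pow(15, 2)))), 0) = Mul(Add(-384, Add(12, Rational(-315, 4), Mul(Rational(1, 4), 225))), 0) = Mul(Add(-384, Add(12, Rational(-315, 4), Rational(225, 4))), 0) = Mul(Add(-384, Rational(-21, 2)), 0) = Mul(Rational(-789, 2), 0) = 0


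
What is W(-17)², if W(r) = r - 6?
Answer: 529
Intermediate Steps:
W(r) = -6 + r
W(-17)² = (-6 - 17)² = (-23)² = 529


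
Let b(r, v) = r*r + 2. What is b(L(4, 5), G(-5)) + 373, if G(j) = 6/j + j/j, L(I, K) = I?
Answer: 391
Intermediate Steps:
G(j) = 1 + 6/j (G(j) = 6/j + 1 = 1 + 6/j)
b(r, v) = 2 + r² (b(r, v) = r² + 2 = 2 + r²)
b(L(4, 5), G(-5)) + 373 = (2 + 4²) + 373 = (2 + 16) + 373 = 18 + 373 = 391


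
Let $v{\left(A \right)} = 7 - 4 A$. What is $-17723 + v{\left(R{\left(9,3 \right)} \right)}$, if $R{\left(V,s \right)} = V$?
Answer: $-17752$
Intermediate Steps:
$-17723 + v{\left(R{\left(9,3 \right)} \right)} = -17723 + \left(7 - 36\right) = -17723 - 29 = -17752$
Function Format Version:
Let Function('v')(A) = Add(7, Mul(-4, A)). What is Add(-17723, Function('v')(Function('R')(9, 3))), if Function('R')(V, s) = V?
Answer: -17752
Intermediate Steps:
Add(-17723, Function('v')(Function('R')(9, 3))) = Add(-17723, Add(7, Mul(-4, 9))) = Add(-17723, Add(7, -36)) = Add(-17723, -29) = -17752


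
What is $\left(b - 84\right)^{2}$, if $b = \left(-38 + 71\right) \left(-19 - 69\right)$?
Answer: $8928144$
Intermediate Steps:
$b = -2904$ ($b = 33 \left(-88\right) = -2904$)
$\left(b - 84\right)^{2} = \left(-2904 - 84\right)^{2} = \left(-2988\right)^{2} = 8928144$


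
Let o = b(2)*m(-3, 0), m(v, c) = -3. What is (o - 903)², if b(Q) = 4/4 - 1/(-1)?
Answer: 826281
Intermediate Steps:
b(Q) = 2 (b(Q) = 4*(¼) - 1*(-1) = 1 + 1 = 2)
o = -6 (o = 2*(-3) = -6)
(o - 903)² = (-6 - 903)² = (-909)² = 826281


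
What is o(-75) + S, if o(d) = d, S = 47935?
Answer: 47860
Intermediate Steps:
o(-75) + S = -75 + 47935 = 47860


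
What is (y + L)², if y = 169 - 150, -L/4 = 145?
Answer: 314721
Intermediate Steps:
L = -580 (L = -4*145 = -580)
y = 19
(y + L)² = (19 - 580)² = (-561)² = 314721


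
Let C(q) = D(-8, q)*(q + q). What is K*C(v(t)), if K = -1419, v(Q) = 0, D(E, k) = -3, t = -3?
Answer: 0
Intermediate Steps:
C(q) = -6*q (C(q) = -3*(q + q) = -6*q)
K*C(v(t)) = -(-8514)*0 = -1419*0 = 0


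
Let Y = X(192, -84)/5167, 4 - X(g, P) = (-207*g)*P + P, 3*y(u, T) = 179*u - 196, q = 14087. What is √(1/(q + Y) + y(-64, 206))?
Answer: I*√42478984908292357/3307101 ≈ 62.322*I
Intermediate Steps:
y(u, T) = -196/3 + 179*u/3 (y(u, T) = (179*u - 196)/3 = (-196 + 179*u)/3 = -196/3 + 179*u/3)
X(g, P) = 4 - P + 207*P*g (X(g, P) = 4 - ((-207*g)*P + P) = 4 - (-207*P*g + P) = 4 - (P - 207*P*g) = 4 + (-P + 207*P*g) = 4 - P + 207*P*g)
Y = -3338408/5167 (Y = (4 - 1*(-84) + 207*(-84)*192)/5167 = (4 + 84 - 3338496)*(1/5167) = -3338408*1/5167 = -3338408/5167 ≈ -646.10)
√(1/(q + Y) + y(-64, 206)) = √(1/(14087 - 3338408/5167) + (-196/3 + (179/3)*(-64))) = √(1/(69449121/5167) + (-196/3 - 11456/3)) = √(5167/69449121 - 3884) = √(-269740380797/69449121) = I*√42478984908292357/3307101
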